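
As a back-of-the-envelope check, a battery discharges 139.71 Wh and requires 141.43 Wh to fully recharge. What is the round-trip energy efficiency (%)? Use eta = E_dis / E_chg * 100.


Round-trip efficiency = 139.71/141.43 * 100% = 98.78%

98.78%


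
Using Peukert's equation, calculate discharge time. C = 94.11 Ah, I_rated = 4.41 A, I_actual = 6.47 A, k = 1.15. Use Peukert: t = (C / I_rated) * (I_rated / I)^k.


t_rated = C / I_rated = 94.11 / 4.41 = 21.34 hr
(I_rated/I)^k = (0.68161)^1.15 = 0.64353
t = t_rated * (I_rated/I)^k = 21.34 * 0.64353 = 13.73 hr

13.73 hr


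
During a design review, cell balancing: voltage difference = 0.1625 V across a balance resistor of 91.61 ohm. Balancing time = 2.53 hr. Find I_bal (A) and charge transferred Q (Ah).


First, Ohm's law: I_bal = 0.1625 V / 91.61 ohm = 0.0017738 A
Then Q = I * t = 0.0017738 A * 2.53 hr = 0.004488 Ah

I=0.0017738 A, Q=0.004488 Ah


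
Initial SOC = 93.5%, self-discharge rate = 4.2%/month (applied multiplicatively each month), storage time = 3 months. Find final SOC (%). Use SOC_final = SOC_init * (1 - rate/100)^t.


decay = (1 - 4.2/100)^3 = 0.87922
SOC_final = 93.5 * 0.87922 = 82.21%

82.21%


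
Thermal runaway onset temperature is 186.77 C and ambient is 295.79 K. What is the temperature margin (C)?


Convert: T_ambient = 295.79 K = 22.64 C
margin = 186.77 - 22.64 = 164.13 C

164.13 C


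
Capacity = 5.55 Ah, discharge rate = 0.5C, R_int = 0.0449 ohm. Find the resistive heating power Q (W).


Step 1: I = C_rate * capacity = 0.5 * 5.55 = 2.775 A
Step 2: Q = I^2 * R = 2.775^2 * 0.0449 = 7.7006 * 0.0449 = 0.3458 W

0.3458 W


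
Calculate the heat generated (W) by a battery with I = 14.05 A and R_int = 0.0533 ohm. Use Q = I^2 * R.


I^2 = 197.4
Q = 197.4 * 0.0533 = 10.52 W

10.52 W


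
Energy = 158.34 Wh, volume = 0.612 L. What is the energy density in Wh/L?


Volumetric ED = 158.34 Wh / 0.612 L = 258.7 Wh/L

258.7 Wh/L


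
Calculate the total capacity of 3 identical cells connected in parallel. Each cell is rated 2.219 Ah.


Parallel capacities add: 3 * 2.219 Ah = 6.657 Ah

6.657 Ah


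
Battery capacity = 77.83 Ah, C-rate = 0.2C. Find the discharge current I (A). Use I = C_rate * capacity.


I = C_rate * capacity = 0.2 * 77.83 = 15.566 A

15.566 A


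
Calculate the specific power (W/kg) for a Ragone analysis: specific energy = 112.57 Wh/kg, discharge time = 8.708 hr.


Specific power = 112.57 Wh/kg / 8.708 hr = 12.93 W/kg

12.93 W/kg


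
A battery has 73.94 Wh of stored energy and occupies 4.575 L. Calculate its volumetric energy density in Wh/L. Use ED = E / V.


Volumetric ED = 73.94 Wh / 4.575 L = 16.16 Wh/L

16.16 Wh/L


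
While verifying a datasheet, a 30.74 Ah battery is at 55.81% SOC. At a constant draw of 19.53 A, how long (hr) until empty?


Step 1: remaining = SOC/100 * C_total = 55.81/100 * 30.74 = 17.156 Ah
Step 2: t = remaining / I = 17.156 / 19.53 = 0.8784 hr

0.8784 hr


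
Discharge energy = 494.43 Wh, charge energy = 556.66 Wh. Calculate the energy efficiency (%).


eta_e = E_dis / E_chg * 100 = 494.43 / 556.66 * 100 = 88.82%

88.82%


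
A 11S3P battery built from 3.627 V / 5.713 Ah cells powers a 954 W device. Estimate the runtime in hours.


Step 1: E_pack = Ns * V_cell * Np * C_cell = 11 * 3.627 * 3 * 5.713 = 683.79 Wh
Step 2: t = E_pack / P = 683.79 / 954 = 0.7168 hr

0.7168 hr


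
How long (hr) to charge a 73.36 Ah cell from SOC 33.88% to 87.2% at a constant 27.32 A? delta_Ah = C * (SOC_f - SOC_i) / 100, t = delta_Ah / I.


Step 1: dSOC = 87.2% - 33.88% = 53.32%
Step 2: delta_Ah = 73.36 * 53.32 / 100 = 39.116 Ah
Step 3: t = 39.116 / 27.32 = 1.432 hr

1.432 hr


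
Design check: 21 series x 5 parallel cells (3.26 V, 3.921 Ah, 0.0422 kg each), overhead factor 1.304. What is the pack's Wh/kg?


Step 1: V_pack = 21 * 3.26 = 68.46 V
Step 2: C_pack = 5 * 3.921 = 19.605 Ah
Step 3: E_pack = V_pack * C_pack = 68.46 * 19.605 = 1342.2 Wh
Step 4: m_pack = 21 * 5 * 0.0422 * 1.304 = 5.778 kg
Step 5: ED = E_pack / m_pack = 1342.2 / 5.778 = 232.3 Wh/kg

232.3 Wh/kg


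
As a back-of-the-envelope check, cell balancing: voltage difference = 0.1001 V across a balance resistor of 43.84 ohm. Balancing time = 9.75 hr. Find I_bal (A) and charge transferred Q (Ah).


First, Ohm's law: I_bal = 0.1001 V / 43.84 ohm = 0.0022833 A
Then Q = I * t = 0.0022833 A * 9.75 hr = 0.02226 Ah

I=0.0022833 A, Q=0.02226 Ah


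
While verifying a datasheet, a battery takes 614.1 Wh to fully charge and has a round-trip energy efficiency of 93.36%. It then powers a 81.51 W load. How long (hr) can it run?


Step 1: E_discharge = eta/100 * E_charge = 93.36/100 * 614.1 = 573.32 Wh
Step 2: t = E_discharge / P = 573.32 / 81.51 = 7.034 hr

7.034 hr


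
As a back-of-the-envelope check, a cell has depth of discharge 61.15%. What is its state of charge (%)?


SOC = 100 - DOD = 100 - 61.15 = 38.85%

38.85%


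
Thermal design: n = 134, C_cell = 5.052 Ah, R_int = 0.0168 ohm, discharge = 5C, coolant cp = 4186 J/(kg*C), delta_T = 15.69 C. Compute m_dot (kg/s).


Step 1: I = 5 * 5.052 = 25.26 A
Step 2: Q_cell = I^2 * R = 25.26^2 * 0.0168 = 10.72 W
Step 3: Q_total = 134 * 10.72 = 1436.5 W
Step 4: m_dot = Q_total / (cp * dT) = 1436.5 / (4186 * 15.69) = 0.02187 kg/s

0.02187 kg/s


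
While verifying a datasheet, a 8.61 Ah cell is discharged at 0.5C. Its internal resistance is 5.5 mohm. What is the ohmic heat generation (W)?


Convert: R = 5.5 mohm = 0.0055 ohm
Step 1: I = C_rate * capacity = 0.5 * 8.61 = 4.305 A
Step 2: Q = I^2 * R = 4.305^2 * 0.0055 = 18.533 * 0.0055 = 0.1019 W

0.1019 W


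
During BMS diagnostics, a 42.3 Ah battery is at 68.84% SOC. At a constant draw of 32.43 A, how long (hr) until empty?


Step 1: remaining = SOC/100 * C_total = 68.84/100 * 42.3 = 29.119 Ah
Step 2: t = remaining / I = 29.119 / 32.43 = 0.8979 hr

0.8979 hr


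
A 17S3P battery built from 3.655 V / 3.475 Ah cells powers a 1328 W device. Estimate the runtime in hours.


Step 1: E_pack = Ns * V_cell * Np * C_cell = 17 * 3.655 * 3 * 3.475 = 647.76 Wh
Step 2: t = E_pack / P = 647.76 / 1328 = 0.4878 hr

0.4878 hr


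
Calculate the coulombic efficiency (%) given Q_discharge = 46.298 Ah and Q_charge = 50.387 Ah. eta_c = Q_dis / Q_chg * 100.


Coulombic efficiency = 46.298/50.387 * 100% = 91.88%

91.88%


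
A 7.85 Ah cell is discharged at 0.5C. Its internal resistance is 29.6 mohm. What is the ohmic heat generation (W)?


Convert: R = 29.6 mohm = 0.0296 ohm
Step 1: I = C_rate * capacity = 0.5 * 7.85 = 3.925 A
Step 2: Q = I^2 * R = 3.925^2 * 0.0296 = 15.406 * 0.0296 = 0.4560 W

0.4560 W


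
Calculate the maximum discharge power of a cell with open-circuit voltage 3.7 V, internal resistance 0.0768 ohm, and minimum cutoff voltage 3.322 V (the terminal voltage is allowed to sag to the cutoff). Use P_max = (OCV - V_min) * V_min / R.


P_max = (OCV - V_min) * V_min / R = (3.7 - 3.322) * 3.322 / 0.0768 = 0.378 * 3.322 / 0.0768 = 16.35 W

16.35 W


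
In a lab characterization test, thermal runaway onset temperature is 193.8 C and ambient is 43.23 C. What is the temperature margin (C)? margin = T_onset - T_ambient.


Safety margin = 193.8 C - 43.23 C = 150.57 C

150.57 C


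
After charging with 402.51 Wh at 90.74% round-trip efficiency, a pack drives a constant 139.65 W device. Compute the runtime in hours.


Step 1: E_discharge = eta/100 * E_charge = 90.74/100 * 402.51 = 365.24 Wh
Step 2: t = E_discharge / P = 365.24 / 139.65 = 2.615 hr

2.615 hr


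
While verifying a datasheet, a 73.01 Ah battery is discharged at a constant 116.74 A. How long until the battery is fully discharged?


Runtime = 73.01 Ah / 116.74 A = 0.6254 hr

0.6254 hr


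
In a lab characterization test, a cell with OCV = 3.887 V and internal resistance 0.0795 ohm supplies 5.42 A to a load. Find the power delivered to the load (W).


Step 1: V_terminal = OCV - I*R = 3.887 - 5.42 * 0.0795 = 3.4561 V
Step 2: P_out = V_terminal * I = 3.4561 * 5.42 = 18.73 W

18.73 W


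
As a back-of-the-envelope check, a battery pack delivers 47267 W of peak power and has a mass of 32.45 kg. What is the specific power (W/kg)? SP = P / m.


SP = P / m = 47267 / 32.45 = 1457 W/kg

1457 W/kg


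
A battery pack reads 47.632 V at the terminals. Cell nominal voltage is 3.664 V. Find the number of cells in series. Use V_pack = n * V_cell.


Rearranging: n = V_pack / V_cell = 47.632 / 3.664 = 13 cells

13


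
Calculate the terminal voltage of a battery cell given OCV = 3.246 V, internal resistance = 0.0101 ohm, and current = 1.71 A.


IR drop = 1.71 * 0.0101 = 0.017271 V
V = 3.246 - 0.017271 = 3.229 V

3.229 V


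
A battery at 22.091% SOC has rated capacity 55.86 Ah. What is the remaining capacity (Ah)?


remaining = SOC / 100 * total = 22.091 / 100 * 55.86 = 12.34 Ah

12.34 Ah


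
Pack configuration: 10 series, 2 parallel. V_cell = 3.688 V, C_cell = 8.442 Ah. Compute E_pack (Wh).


E = Ns * Vcell * Np * Ccell = 10 * 3.688 * 2 * 8.442 = 622.7 Wh

622.7 Wh


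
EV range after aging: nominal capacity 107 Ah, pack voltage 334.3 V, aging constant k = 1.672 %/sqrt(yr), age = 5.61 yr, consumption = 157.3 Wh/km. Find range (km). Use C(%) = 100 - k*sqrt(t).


Step 1: capacity retention = 100 - 1.672 * sqrt(5.61) = 100 - 1.672 * 2.3685 = 96.04%
Step 2: C_now = 107 * 96.04/100 = 102.76 Ah
Step 3: E_pack = V * C_now = 334.3 * 102.76 = 34353 Wh
Step 4: range = E_pack / consumption = 34353 / 157.3 = 218.4 km

218.4 km


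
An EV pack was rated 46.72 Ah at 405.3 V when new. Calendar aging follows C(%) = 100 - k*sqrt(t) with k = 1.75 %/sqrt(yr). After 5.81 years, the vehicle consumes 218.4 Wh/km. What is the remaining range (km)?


Step 1: capacity retention = 100 - 1.75 * sqrt(5.81) = 100 - 1.75 * 2.4104 = 95.782%
Step 2: C_now = 46.72 * 95.782/100 = 44.749 Ah
Step 3: E_pack = V * C_now = 405.3 * 44.749 = 18137 Wh
Step 4: range = E_pack / consumption = 18137 / 218.4 = 83.04 km

83.04 km


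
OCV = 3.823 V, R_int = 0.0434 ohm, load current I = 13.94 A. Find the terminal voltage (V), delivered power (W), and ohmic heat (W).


Step 1: V_terminal = OCV - I*R = 3.823 - 13.94 * 0.0434 = 3.218 V
Step 2: P_out = V_terminal * I = 3.218 * 13.94 = 44.86 W
Step 3: Q = I^2 * R = 13.94^2 * 0.0434 = 8.434 W

V=3.218 V, P=44.86 W, Q=8.434 W


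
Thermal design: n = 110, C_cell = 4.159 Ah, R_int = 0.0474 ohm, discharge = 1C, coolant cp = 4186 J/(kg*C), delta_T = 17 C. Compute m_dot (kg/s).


Step 1: I = 1 * 4.159 = 4.159 A
Step 2: Q_cell = I^2 * R = 4.159^2 * 0.0474 = 0.81989 W
Step 3: Q_total = 110 * 0.81989 = 90.188 W
Step 4: m_dot = Q_total / (cp * dT) = 90.188 / (4186 * 17) = 0.001267 kg/s

0.001267 kg/s


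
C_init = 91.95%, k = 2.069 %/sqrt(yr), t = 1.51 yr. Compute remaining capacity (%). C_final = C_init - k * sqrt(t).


sqrt(t) = sqrt(1.51) = 1.2288
C_final = 91.95 - 2.069 * 1.2288 = 89.41%

89.41%


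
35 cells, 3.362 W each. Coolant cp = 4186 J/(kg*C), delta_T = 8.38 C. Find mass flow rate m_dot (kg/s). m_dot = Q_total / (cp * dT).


Q_total = 35 * 3.362 = 117.67 W
m_dot = Q_total / (cp * dT) = 117.67 / (4186 * 8.38) = 0.003354 kg/s

0.003354 kg/s


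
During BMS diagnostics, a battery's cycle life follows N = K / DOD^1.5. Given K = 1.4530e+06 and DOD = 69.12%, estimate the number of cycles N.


DOD^1.5 = 574.65
N = K / DOD^1.5 = 1.4530e+06 / 574.65 = 2528

2528 cycles


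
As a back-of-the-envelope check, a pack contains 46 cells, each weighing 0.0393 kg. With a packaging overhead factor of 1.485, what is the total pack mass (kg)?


m_pack = n * m_cell * overhead = 46 * 0.0393 * 1.485 = 2.685 kg

2.685 kg


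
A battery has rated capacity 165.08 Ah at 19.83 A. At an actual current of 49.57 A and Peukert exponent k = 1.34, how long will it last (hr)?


Step 1: t_rated = C / I_rated = 165.08 / 19.83 = 8.3248 hr
Step 2: ratio = 19.83 / 49.57 = 0.40004
Step 3: ratio^k = 0.40004^1.34 = 0.29297
Step 4: t = t_rated * ratio^k = 8.3248 * 0.29297 = 2.439 hr

2.439 hr


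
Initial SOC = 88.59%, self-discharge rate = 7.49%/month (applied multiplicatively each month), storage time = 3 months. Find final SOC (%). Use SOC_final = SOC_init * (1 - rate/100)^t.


Monthly retention factor = 1 - 7.49/100 = 0.9251
Over 3 months: factor^3 = 0.79171
SOC_final = 88.59 * 0.79171 = 70.14%

70.14%


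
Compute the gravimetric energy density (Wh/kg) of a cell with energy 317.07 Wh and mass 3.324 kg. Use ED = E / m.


ED = E / m = 317.07 / 3.324 = 95.39 Wh/kg

95.39 Wh/kg


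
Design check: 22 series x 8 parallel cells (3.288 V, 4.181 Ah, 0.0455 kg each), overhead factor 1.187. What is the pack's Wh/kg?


Step 1: V_pack = 22 * 3.288 = 72.336 V
Step 2: C_pack = 8 * 4.181 = 33.448 Ah
Step 3: E_pack = V_pack * C_pack = 72.336 * 33.448 = 2419.5 Wh
Step 4: m_pack = 22 * 8 * 0.0455 * 1.187 = 9.5055 kg
Step 5: ED = E_pack / m_pack = 2419.5 / 9.5055 = 254.5 Wh/kg

254.5 Wh/kg


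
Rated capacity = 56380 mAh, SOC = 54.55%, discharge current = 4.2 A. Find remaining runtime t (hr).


Convert: C_total = 56380 mAh = 56.38 Ah
Step 1: remaining = SOC/100 * C_total = 54.55/100 * 56.38 = 30.755 Ah
Step 2: t = remaining / I = 30.755 / 4.2 = 7.323 hr

7.323 hr


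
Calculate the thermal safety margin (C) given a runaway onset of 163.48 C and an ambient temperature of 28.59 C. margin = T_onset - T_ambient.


Safety margin = 163.48 C - 28.59 C = 134.89 C

134.89 C


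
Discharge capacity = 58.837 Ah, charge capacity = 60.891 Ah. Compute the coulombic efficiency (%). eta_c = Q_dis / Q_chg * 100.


Coulombic efficiency = 58.837/60.891 * 100% = 96.63%

96.63%


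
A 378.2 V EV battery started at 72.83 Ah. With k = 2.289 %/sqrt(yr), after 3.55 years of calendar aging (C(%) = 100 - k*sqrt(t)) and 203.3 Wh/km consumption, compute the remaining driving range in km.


Step 1: capacity retention = 100 - 2.289 * sqrt(3.55) = 100 - 2.289 * 1.8841 = 95.687%
Step 2: C_now = 72.83 * 95.687/100 = 69.689 Ah
Step 3: E_pack = V * C_now = 378.2 * 69.689 = 26356 Wh
Step 4: range = E_pack / consumption = 26356 / 203.3 = 129.6 km

129.6 km


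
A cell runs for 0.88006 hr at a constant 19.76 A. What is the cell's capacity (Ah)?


C = I * t = 19.76 * 0.88006 = 17.39 Ah

17.39 Ah


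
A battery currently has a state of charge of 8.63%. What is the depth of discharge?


Complement of SOC: DOD = 100% - 8.63% = 91.37%

91.37%


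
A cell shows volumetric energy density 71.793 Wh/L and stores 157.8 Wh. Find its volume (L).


V = E / ED = 157.8 / 71.793 = 2.198 L

2.198 L


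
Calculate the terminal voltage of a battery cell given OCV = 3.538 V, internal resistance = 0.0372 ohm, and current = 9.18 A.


IR drop = 9.18 * 0.0372 = 0.3415 V
V = 3.538 - 0.3415 = 3.197 V

3.197 V


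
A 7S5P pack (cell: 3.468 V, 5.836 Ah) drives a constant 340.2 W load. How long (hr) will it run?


Step 1: E_pack = Ns * V_cell * Np * C_cell = 7 * 3.468 * 5 * 5.836 = 708.37 Wh
Step 2: t = E_pack / P = 708.37 / 340.2 = 2.082 hr

2.082 hr


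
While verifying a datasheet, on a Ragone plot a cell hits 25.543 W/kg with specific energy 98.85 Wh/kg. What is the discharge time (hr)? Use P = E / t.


t = E / P = 98.85 / 25.543 = 3.870 hr

3.870 hr


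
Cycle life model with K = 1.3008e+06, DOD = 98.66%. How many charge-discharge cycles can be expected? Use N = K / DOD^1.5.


Step 1: DOD^1.5 = 98.66^1.5 = 979.97
Step 2: N = 1.3008e+06 / 979.97 = 1327 cycles

1327 cycles


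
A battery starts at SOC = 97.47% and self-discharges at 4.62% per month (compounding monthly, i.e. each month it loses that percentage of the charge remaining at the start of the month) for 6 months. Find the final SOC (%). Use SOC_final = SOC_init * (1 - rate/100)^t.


Monthly retention factor = 1 - 4.62/100 = 0.9538
Over 6 months: factor^6 = 0.75291
SOC_final = 97.47 * 0.75291 = 73.39%

73.39%


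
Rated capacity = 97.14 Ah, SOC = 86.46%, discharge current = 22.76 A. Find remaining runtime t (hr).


Step 1: remaining = SOC/100 * C_total = 86.46/100 * 97.14 = 83.987 Ah
Step 2: t = remaining / I = 83.987 / 22.76 = 3.690 hr

3.690 hr


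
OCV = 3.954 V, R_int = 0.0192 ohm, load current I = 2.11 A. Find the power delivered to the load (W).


Step 1: V_terminal = OCV - I*R = 3.954 - 2.11 * 0.0192 = 3.9135 V
Step 2: P_out = V_terminal * I = 3.9135 * 2.11 = 8.257 W

8.257 W


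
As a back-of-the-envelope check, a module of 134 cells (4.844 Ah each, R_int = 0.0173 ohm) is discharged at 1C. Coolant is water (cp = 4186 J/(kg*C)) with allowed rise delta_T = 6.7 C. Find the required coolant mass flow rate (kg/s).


Step 1: I = 1 * 4.844 = 4.844 A
Step 2: Q_cell = I^2 * R = 4.844^2 * 0.0173 = 0.40593 W
Step 3: Q_total = 134 * 0.40593 = 54.395 W
Step 4: m_dot = Q_total / (cp * dT) = 54.395 / (4186 * 6.7) = 0.001939 kg/s

0.001939 kg/s


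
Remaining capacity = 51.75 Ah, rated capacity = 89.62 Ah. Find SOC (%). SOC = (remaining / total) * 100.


SOC% = 51.75 / 89.62 * 100 = 57.74%

57.74%


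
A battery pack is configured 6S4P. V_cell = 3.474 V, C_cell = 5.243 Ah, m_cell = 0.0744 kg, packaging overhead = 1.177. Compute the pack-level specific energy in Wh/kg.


Step 1: V_pack = 6 * 3.474 = 20.844 V
Step 2: C_pack = 4 * 5.243 = 20.972 Ah
Step 3: E_pack = V_pack * C_pack = 20.844 * 20.972 = 437.14 Wh
Step 4: m_pack = 6 * 4 * 0.0744 * 1.177 = 2.1017 kg
Step 5: ED = E_pack / m_pack = 437.14 / 2.1017 = 208.0 Wh/kg

208.0 Wh/kg


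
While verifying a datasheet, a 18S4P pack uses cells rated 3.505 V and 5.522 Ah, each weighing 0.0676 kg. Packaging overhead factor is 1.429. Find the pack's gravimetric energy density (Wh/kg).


Step 1: V_pack = 18 * 3.505 = 63.09 V
Step 2: C_pack = 4 * 5.522 = 22.088 Ah
Step 3: E_pack = V_pack * C_pack = 63.09 * 22.088 = 1393.5 Wh
Step 4: m_pack = 18 * 4 * 0.0676 * 1.429 = 6.9552 kg
Step 5: ED = E_pack / m_pack = 1393.5 / 6.9552 = 200.4 Wh/kg

200.4 Wh/kg


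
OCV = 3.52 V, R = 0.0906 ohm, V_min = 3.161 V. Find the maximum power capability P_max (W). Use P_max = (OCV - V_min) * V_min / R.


dV = OCV - V_min = 0.359 V (so I_max = dV / R)
P_max = dV * V_min / R = 0.359 * 3.161 / 0.0906 = 12.53 W

12.53 W


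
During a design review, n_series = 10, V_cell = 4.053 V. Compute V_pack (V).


With 10 cells in series at 4.053 V each, V_pack = 40.53 V

40.53 V


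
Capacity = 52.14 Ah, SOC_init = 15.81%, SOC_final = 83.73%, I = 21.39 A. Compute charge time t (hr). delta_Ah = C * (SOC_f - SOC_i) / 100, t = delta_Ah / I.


delta_Ah = 52.14 * (83.73 - 15.81) / 100 = 35.413 Ah
t = delta_Ah / I = 35.413 / 21.39 = 1.656 hr

1.656 hr


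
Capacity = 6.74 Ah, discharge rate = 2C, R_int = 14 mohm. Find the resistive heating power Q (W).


Convert: R = 14 mohm = 0.014 ohm
Step 1: I = C_rate * capacity = 2 * 6.74 = 13.48 A
Step 2: Q = I^2 * R = 13.48^2 * 0.014 = 181.71 * 0.014 = 2.544 W

2.544 W


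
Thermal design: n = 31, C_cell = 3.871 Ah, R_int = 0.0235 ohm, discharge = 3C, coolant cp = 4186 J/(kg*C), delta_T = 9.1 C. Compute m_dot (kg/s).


Step 1: I = 3 * 3.871 = 11.613 A
Step 2: Q_cell = I^2 * R = 11.613^2 * 0.0235 = 3.1693 W
Step 3: Q_total = 31 * 3.1693 = 98.248 W
Step 4: m_dot = Q_total / (cp * dT) = 98.248 / (4186 * 9.1) = 0.002579 kg/s

0.002579 kg/s


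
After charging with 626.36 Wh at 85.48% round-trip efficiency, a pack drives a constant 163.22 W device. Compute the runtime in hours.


Step 1: E_discharge = eta/100 * E_charge = 85.48/100 * 626.36 = 535.41 Wh
Step 2: t = E_discharge / P = 535.41 / 163.22 = 3.280 hr

3.280 hr


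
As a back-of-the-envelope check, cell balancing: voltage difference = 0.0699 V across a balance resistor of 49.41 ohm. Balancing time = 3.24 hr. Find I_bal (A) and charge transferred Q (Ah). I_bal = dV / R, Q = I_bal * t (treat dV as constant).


First, Ohm's law: I_bal = 0.0699 V / 49.41 ohm = 0.0014147 A
Then Q = I * t = 0.0014147 A * 3.24 hr = 0.004584 Ah

I=0.0014147 A, Q=0.004584 Ah


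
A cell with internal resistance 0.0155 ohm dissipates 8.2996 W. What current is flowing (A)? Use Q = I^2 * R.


I = sqrt(Q / R) = sqrt(8.2996 / 0.0155) = sqrt(535.46) = 23.14 A

23.14 A


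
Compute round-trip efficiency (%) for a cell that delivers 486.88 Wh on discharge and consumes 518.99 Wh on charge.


eta_e = E_dis / E_chg * 100 = 486.88 / 518.99 * 100 = 93.81%

93.81%


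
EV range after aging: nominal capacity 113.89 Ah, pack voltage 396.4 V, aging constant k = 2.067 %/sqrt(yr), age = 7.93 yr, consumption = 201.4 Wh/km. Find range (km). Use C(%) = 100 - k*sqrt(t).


Step 1: capacity retention = 100 - 2.067 * sqrt(7.93) = 100 - 2.067 * 2.816 = 94.179%
Step 2: C_now = 113.89 * 94.179/100 = 107.26 Ah
Step 3: E_pack = V * C_now = 396.4 * 107.26 = 42518 Wh
Step 4: range = E_pack / consumption = 42518 / 201.4 = 211.1 km

211.1 km


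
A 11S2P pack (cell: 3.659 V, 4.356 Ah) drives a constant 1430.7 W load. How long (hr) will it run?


Step 1: E_pack = Ns * V_cell * Np * C_cell = 11 * 3.659 * 2 * 4.356 = 350.65 Wh
Step 2: t = E_pack / P = 350.65 / 1430.7 = 0.2451 hr

0.2451 hr


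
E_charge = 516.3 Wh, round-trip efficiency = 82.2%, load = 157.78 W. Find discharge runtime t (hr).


Step 1: E_discharge = eta/100 * E_charge = 82.2/100 * 516.3 = 424.4 Wh
Step 2: t = E_discharge / P = 424.4 / 157.78 = 2.690 hr

2.690 hr


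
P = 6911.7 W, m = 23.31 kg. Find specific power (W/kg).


Specific power = 6911.7 W / 23.31 kg = 296.5 W/kg

296.5 W/kg


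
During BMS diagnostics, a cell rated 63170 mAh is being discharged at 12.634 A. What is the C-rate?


Convert: capacity = 63170 mAh = 63.17 Ah
Rearranging: C_rate = 12.634 / 63.17 = 0.2C

0.2C


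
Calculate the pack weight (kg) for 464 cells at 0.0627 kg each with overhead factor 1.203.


m_pack = n * m_cell * overhead = 464 * 0.0627 * 1.203 = 35.00 kg

35.00 kg


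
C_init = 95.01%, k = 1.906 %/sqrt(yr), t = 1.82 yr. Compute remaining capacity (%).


sqrt(t) = sqrt(1.82) = 1.3491
C_final = 95.01 - 1.906 * 1.3491 = 92.44%

92.44%


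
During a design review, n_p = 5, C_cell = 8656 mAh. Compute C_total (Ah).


Convert: C_cell = 8656 mAh = 8.656 Ah
C_total = 5 * 8.656 = 43.28 Ah

43.28 Ah


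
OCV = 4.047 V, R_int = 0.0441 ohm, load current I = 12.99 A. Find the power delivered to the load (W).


Step 1: V_terminal = OCV - I*R = 4.047 - 12.99 * 0.0441 = 3.4741 V
Step 2: P_out = V_terminal * I = 3.4741 * 12.99 = 45.13 W

45.13 W


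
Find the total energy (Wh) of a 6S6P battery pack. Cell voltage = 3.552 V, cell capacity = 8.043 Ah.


E = Ns * Vcell * Np * Ccell = 6 * 3.552 * 6 * 8.043 = 1028 Wh

1028 Wh


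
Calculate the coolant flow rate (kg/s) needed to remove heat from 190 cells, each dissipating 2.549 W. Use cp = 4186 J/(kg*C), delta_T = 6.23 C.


Q_total = 190 * 2.549 = 484.31 W
m_dot = Q_total / (cp * dT) = 484.31 / (4186 * 6.23) = 0.01857 kg/s

0.01857 kg/s


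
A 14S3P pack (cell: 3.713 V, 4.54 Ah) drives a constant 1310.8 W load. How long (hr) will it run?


Step 1: E_pack = Ns * V_cell * Np * C_cell = 14 * 3.713 * 3 * 4.54 = 707.99 Wh
Step 2: t = E_pack / P = 707.99 / 1310.8 = 0.5401 hr

0.5401 hr


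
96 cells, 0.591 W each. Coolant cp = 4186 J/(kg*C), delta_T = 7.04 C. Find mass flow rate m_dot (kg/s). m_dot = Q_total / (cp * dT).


Q_total = 96 * 0.591 = 56.736 W
m_dot = Q_total / (cp * dT) = 56.736 / (4186 * 7.04) = 0.001925 kg/s

0.001925 kg/s


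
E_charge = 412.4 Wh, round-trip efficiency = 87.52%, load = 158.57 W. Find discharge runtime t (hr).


Step 1: E_discharge = eta/100 * E_charge = 87.52/100 * 412.4 = 360.93 Wh
Step 2: t = E_discharge / P = 360.93 / 158.57 = 2.276 hr

2.276 hr


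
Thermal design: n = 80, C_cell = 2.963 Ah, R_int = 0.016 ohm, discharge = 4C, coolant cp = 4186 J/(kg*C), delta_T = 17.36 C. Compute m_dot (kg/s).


Step 1: I = 4 * 2.963 = 11.852 A
Step 2: Q_cell = I^2 * R = 11.852^2 * 0.016 = 2.2475 W
Step 3: Q_total = 80 * 2.2475 = 179.8 W
Step 4: m_dot = Q_total / (cp * dT) = 179.8 / (4186 * 17.36) = 0.002474 kg/s

0.002474 kg/s


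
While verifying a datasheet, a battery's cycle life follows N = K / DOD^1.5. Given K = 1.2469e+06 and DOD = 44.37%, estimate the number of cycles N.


DOD^1.5 = 295.55
N = K / DOD^1.5 = 1.2469e+06 / 295.55 = 4219

4219 cycles


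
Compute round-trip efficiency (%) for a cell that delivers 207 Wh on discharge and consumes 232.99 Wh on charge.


eta_e = E_dis / E_chg * 100 = 207 / 232.99 * 100 = 88.85%

88.85%


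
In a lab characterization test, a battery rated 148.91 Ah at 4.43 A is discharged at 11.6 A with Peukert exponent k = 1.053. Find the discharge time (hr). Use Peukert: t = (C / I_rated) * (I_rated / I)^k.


Step 1: t_rated = C / I_rated = 148.91 / 4.43 = 33.614 hr
Step 2: ratio = 4.43 / 11.6 = 0.3819
Step 3: ratio^k = 0.3819^1.053 = 0.36291
Step 4: t = t_rated * ratio^k = 33.614 * 0.36291 = 12.20 hr

12.20 hr


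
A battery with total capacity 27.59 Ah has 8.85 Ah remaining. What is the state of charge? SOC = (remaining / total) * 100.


SOC% = 8.85 / 27.59 * 100 = 32.08%

32.08%


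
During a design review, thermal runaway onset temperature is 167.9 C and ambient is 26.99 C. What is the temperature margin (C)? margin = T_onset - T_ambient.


margin = T_onset - T_ambient = 167.9 - 26.99 = 140.91 C

140.91 C


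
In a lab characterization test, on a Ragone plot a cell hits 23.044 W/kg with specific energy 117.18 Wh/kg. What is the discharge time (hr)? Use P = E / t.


t = E / P = 117.18 / 23.044 = 5.085 hr

5.085 hr


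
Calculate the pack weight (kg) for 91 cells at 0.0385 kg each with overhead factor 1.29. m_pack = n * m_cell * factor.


m_pack = n * m_cell * overhead = 91 * 0.0385 * 1.29 = 4.520 kg

4.520 kg


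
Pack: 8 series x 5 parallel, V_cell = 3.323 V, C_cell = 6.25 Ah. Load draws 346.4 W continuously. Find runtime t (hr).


Step 1: E_pack = Ns * V_cell * Np * C_cell = 8 * 3.323 * 5 * 6.25 = 830.75 Wh
Step 2: t = E_pack / P = 830.75 / 346.4 = 2.398 hr

2.398 hr


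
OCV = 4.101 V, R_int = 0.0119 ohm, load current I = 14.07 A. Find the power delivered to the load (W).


Step 1: V_terminal = OCV - I*R = 4.101 - 14.07 * 0.0119 = 3.9336 V
Step 2: P_out = V_terminal * I = 3.9336 * 14.07 = 55.35 W

55.35 W


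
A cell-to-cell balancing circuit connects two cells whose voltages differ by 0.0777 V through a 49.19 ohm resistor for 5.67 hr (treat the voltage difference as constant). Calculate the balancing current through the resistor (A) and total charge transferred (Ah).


I_bal = dV / R = 0.0777 / 49.19 = 0.0015796 A
Q = I_bal * t = 0.0015796 * 5.67 = 0.008956 Ah

I=0.0015796 A, Q=0.008956 Ah


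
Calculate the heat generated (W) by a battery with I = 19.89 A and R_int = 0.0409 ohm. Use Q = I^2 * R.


I^2 = 395.61
Q = 395.61 * 0.0409 = 16.18 W

16.18 W


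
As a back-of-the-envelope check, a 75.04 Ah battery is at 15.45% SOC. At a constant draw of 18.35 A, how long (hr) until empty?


Step 1: remaining = SOC/100 * C_total = 15.45/100 * 75.04 = 11.594 Ah
Step 2: t = remaining / I = 11.594 / 18.35 = 0.6318 hr

0.6318 hr


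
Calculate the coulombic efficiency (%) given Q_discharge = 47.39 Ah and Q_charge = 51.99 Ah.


eta_c = Q_dis / Q_chg * 100 = 47.39 / 51.99 * 100 = 91.15%

91.15%


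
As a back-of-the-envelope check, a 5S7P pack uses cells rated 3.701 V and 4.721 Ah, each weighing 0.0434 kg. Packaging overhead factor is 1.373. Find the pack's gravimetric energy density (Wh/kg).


Step 1: V_pack = 5 * 3.701 = 18.505 V
Step 2: C_pack = 7 * 4.721 = 33.047 Ah
Step 3: E_pack = V_pack * C_pack = 18.505 * 33.047 = 611.53 Wh
Step 4: m_pack = 5 * 7 * 0.0434 * 1.373 = 2.0856 kg
Step 5: ED = E_pack / m_pack = 611.53 / 2.0856 = 293.2 Wh/kg

293.2 Wh/kg


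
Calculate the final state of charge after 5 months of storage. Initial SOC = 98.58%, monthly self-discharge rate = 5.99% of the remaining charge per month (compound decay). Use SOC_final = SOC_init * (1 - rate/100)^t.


decay = (1 - 5.99/100)^5 = 0.73429
SOC_final = 98.58 * 0.73429 = 72.39%

72.39%


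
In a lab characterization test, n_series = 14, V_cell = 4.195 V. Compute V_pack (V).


V_pack = n * V_cell = 14 * 4.195 = 58.73 V

58.73 V


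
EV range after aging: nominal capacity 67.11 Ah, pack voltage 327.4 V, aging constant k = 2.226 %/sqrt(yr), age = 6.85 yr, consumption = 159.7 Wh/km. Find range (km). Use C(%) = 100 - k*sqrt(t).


Step 1: capacity retention = 100 - 2.226 * sqrt(6.85) = 100 - 2.226 * 2.6173 = 94.174%
Step 2: C_now = 67.11 * 94.174/100 = 63.2 Ah
Step 3: E_pack = V * C_now = 327.4 * 63.2 = 20692 Wh
Step 4: range = E_pack / consumption = 20692 / 159.7 = 129.6 km

129.6 km


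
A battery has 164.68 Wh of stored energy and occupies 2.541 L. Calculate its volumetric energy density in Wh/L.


ED = E / V = 164.68 / 2.541 = 64.81 Wh/L

64.81 Wh/L


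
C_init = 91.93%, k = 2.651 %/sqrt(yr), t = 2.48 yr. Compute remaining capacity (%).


sqrt(t) = sqrt(2.48) = 1.5748
C_final = 91.93 - 2.651 * 1.5748 = 87.76%

87.76%


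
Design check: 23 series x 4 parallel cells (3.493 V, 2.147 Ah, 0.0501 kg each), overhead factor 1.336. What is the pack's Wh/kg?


Step 1: V_pack = 23 * 3.493 = 80.339 V
Step 2: C_pack = 4 * 2.147 = 8.588 Ah
Step 3: E_pack = V_pack * C_pack = 80.339 * 8.588 = 689.95 Wh
Step 4: m_pack = 23 * 4 * 0.0501 * 1.336 = 6.1579 kg
Step 5: ED = E_pack / m_pack = 689.95 / 6.1579 = 112.0 Wh/kg

112.0 Wh/kg


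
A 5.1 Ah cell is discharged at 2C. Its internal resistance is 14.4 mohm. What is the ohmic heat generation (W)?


Convert: R = 14.4 mohm = 0.0144 ohm
Step 1: I = C_rate * capacity = 2 * 5.1 = 10.2 A
Step 2: Q = I^2 * R = 10.2^2 * 0.0144 = 104.04 * 0.0144 = 1.498 W

1.498 W


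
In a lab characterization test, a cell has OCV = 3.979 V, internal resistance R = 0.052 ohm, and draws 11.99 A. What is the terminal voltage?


IR drop = 11.99 * 0.052 = 0.62348 V
V = 3.979 - 0.62348 = 3.356 V

3.356 V


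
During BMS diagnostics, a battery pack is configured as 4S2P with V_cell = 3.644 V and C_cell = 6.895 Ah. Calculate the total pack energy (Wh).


E = Ns * Vcell * Np * Ccell = 4 * 3.644 * 2 * 6.895 = 201.0 Wh

201.0 Wh


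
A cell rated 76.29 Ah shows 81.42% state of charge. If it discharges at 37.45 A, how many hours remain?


Step 1: remaining = SOC/100 * C_total = 81.42/100 * 76.29 = 62.115 Ah
Step 2: t = remaining / I = 62.115 / 37.45 = 1.659 hr

1.659 hr


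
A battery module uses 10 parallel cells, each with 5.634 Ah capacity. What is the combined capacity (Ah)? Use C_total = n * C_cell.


C_total = 10 * 5.634 = 56.34 Ah

56.34 Ah


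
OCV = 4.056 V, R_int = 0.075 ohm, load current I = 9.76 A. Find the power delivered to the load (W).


Step 1: V_terminal = OCV - I*R = 4.056 - 9.76 * 0.075 = 3.324 V
Step 2: P_out = V_terminal * I = 3.324 * 9.76 = 32.44 W

32.44 W


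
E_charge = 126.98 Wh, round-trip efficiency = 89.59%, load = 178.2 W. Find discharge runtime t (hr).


Step 1: E_discharge = eta/100 * E_charge = 89.59/100 * 126.98 = 113.76 Wh
Step 2: t = E_discharge / P = 113.76 / 178.2 = 0.6384 hr

0.6384 hr


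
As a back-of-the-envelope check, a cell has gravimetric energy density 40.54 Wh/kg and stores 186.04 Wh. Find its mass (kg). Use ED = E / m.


m = E / ED = 186.04 / 40.54 = 4.589 kg

4.589 kg


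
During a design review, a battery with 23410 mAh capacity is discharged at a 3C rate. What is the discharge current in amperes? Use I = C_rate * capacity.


Convert: capacity = 23410 mAh = 23.41 Ah
At 3C: I = 3 * 23.41 Ah = 70.23 A

70.23 A


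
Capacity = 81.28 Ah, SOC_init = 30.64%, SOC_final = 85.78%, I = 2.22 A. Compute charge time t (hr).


delta_Ah = 81.28 * (85.78 - 30.64) / 100 = 44.818 Ah
t = delta_Ah / I = 44.818 / 2.22 = 20.19 hr

20.19 hr


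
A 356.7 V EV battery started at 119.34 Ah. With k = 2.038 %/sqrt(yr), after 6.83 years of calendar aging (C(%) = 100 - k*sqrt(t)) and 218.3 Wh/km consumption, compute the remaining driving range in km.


Step 1: capacity retention = 100 - 2.038 * sqrt(6.83) = 100 - 2.038 * 2.6134 = 94.674%
Step 2: C_now = 119.34 * 94.674/100 = 112.98 Ah
Step 3: E_pack = V * C_now = 356.7 * 112.98 = 40300 Wh
Step 4: range = E_pack / consumption = 40300 / 218.3 = 184.6 km

184.6 km


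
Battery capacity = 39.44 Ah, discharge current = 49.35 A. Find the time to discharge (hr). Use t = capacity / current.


t = capacity / current = 39.44 / 49.35 = 0.7992 hr

0.7992 hr


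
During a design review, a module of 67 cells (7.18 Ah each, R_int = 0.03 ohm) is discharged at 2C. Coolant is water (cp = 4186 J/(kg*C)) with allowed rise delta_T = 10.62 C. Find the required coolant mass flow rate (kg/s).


Step 1: I = 2 * 7.18 = 14.36 A
Step 2: Q_cell = I^2 * R = 14.36^2 * 0.03 = 6.1863 W
Step 3: Q_total = 67 * 6.1863 = 414.48 W
Step 4: m_dot = Q_total / (cp * dT) = 414.48 / (4186 * 10.62) = 0.009324 kg/s

0.009324 kg/s


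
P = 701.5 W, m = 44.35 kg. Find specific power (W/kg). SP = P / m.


SP = P / m = 701.5 / 44.35 = 15.82 W/kg

15.82 W/kg


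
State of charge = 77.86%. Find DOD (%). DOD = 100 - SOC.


Complement of SOC: DOD = 100% - 77.86% = 22.14%

22.14%


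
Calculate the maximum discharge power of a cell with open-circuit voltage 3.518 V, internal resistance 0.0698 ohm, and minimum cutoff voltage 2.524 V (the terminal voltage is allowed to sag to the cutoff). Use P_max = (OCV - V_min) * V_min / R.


dV = OCV - V_min = 0.994 V (so I_max = dV / R)
P_max = dV * V_min / R = 0.994 * 2.524 / 0.0698 = 35.94 W

35.94 W


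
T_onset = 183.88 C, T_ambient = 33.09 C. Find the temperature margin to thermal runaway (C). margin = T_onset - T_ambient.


Safety margin = 183.88 C - 33.09 C = 150.79 C

150.79 C


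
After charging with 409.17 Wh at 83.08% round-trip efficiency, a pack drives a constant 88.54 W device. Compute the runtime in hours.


Step 1: E_discharge = eta/100 * E_charge = 83.08/100 * 409.17 = 339.94 Wh
Step 2: t = E_discharge / P = 339.94 / 88.54 = 3.839 hr

3.839 hr


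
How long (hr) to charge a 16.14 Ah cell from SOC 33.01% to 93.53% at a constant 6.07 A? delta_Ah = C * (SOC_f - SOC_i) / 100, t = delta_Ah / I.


delta_Ah = 16.14 * (93.53 - 33.01) / 100 = 9.7679 Ah
t = delta_Ah / I = 9.7679 / 6.07 = 1.609 hr

1.609 hr


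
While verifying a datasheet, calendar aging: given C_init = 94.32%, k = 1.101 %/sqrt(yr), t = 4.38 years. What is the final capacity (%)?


Step 1: sqrt(4.38 yr) = 2.0928
Step 2: drop = 1.101 * 2.0928 = 2.3042
Step 3: C_final = 94.32 - 2.3042 = 92.02%

92.02%


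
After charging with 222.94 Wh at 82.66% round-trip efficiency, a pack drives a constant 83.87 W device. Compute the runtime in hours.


Step 1: E_discharge = eta/100 * E_charge = 82.66/100 * 222.94 = 184.28 Wh
Step 2: t = E_discharge / P = 184.28 / 83.87 = 2.197 hr

2.197 hr


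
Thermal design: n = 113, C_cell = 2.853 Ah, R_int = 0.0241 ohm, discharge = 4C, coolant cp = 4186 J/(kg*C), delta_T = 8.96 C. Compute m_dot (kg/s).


Step 1: I = 4 * 2.853 = 11.412 A
Step 2: Q_cell = I^2 * R = 11.412^2 * 0.0241 = 3.1386 W
Step 3: Q_total = 113 * 3.1386 = 354.66 W
Step 4: m_dot = Q_total / (cp * dT) = 354.66 / (4186 * 8.96) = 0.009456 kg/s

0.009456 kg/s


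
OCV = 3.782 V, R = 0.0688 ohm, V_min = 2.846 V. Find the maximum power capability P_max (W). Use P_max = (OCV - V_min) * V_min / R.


P_max = (OCV - V_min) * V_min / R = (3.782 - 2.846) * 2.846 / 0.0688 = 0.936 * 2.846 / 0.0688 = 38.72 W

38.72 W


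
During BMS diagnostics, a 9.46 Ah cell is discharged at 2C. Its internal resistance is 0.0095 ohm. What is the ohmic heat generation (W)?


Step 1: I = C_rate * capacity = 2 * 9.46 = 18.92 A
Step 2: Q = I^2 * R = 18.92^2 * 0.0095 = 357.97 * 0.0095 = 3.401 W

3.401 W


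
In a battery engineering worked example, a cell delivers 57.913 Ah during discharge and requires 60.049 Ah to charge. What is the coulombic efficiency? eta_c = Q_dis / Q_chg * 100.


Coulombic efficiency = 57.913/60.049 * 100% = 96.44%

96.44%


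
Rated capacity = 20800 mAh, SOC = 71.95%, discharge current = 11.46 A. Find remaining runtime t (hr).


Convert: C_total = 20800 mAh = 20.8 Ah
Step 1: remaining = SOC/100 * C_total = 71.95/100 * 20.8 = 14.966 Ah
Step 2: t = remaining / I = 14.966 / 11.46 = 1.306 hr

1.306 hr


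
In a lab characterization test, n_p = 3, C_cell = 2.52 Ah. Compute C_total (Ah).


Parallel capacities add: 3 * 2.52 Ah = 7.56 Ah

7.56 Ah


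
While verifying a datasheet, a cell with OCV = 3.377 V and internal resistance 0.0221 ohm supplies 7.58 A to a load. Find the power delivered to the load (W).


Step 1: V_terminal = OCV - I*R = 3.377 - 7.58 * 0.0221 = 3.2095 V
Step 2: P_out = V_terminal * I = 3.2095 * 7.58 = 24.33 W

24.33 W


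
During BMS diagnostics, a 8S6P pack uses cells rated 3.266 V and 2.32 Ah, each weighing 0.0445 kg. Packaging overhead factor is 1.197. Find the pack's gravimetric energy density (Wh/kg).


Step 1: V_pack = 8 * 3.266 = 26.128 V
Step 2: C_pack = 6 * 2.32 = 13.92 Ah
Step 3: E_pack = V_pack * C_pack = 26.128 * 13.92 = 363.7 Wh
Step 4: m_pack = 8 * 6 * 0.0445 * 1.197 = 2.5568 kg
Step 5: ED = E_pack / m_pack = 363.7 / 2.5568 = 142.2 Wh/kg

142.2 Wh/kg


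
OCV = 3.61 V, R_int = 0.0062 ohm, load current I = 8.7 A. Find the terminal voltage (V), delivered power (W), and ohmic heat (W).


Step 1: V_terminal = OCV - I*R = 3.61 - 8.7 * 0.0062 = 3.5561 V
Step 2: P_out = V_terminal * I = 3.5561 * 8.7 = 30.94 W
Step 3: Q = I^2 * R = 8.7^2 * 0.0062 = 0.4693 W

V=3.5561 V, P=30.94 W, Q=0.4693 W


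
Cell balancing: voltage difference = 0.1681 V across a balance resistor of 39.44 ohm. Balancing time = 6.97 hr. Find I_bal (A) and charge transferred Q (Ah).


I_bal = dV / R = 0.1681 / 39.44 = 0.0042622 A
Q = I_bal * t = 0.0042622 * 6.97 = 0.02971 Ah

I=0.0042622 A, Q=0.02971 Ah


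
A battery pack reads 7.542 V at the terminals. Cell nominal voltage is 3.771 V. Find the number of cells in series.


n = V_pack / V_cell = 7.542 / 3.771 = 2

2


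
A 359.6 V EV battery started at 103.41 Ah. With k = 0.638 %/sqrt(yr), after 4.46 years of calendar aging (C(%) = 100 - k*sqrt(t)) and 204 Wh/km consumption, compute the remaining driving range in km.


Step 1: capacity retention = 100 - 0.638 * sqrt(4.46) = 100 - 0.638 * 2.1119 = 98.653%
Step 2: C_now = 103.41 * 98.653/100 = 102.02 Ah
Step 3: E_pack = V * C_now = 359.6 * 102.02 = 36686 Wh
Step 4: range = E_pack / consumption = 36686 / 204 = 179.8 km

179.8 km


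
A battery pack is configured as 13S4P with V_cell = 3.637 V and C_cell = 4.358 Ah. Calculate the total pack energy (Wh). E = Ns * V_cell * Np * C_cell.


V_pack = 13 * 3.637 = 47.281 V
C_pack = 4 * 4.358 = 17.432 Ah
E = V_pack * C_pack = 47.281 * 17.432 = 824.2 Wh

824.2 Wh


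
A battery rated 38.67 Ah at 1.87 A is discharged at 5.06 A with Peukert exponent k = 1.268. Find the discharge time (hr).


t_rated = C / I_rated = 38.67 / 1.87 = 20.679 hr
(I_rated/I)^k = (0.36957)^1.268 = 0.28303
t = t_rated * (I_rated/I)^k = 20.679 * 0.28303 = 5.853 hr

5.853 hr


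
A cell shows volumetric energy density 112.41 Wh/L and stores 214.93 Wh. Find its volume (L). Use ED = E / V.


V = E / ED = 214.93 / 112.41 = 1.912 L

1.912 L


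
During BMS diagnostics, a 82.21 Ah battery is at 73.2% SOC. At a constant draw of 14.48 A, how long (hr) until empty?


Step 1: remaining = SOC/100 * C_total = 73.2/100 * 82.21 = 60.178 Ah
Step 2: t = remaining / I = 60.178 / 14.48 = 4.156 hr

4.156 hr


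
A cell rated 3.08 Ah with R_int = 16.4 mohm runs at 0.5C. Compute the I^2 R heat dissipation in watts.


Convert: R = 16.4 mohm = 0.0164 ohm
Step 1: I = C_rate * capacity = 0.5 * 3.08 = 1.54 A
Step 2: Q = I^2 * R = 1.54^2 * 0.0164 = 2.3716 * 0.0164 = 0.03889 W

0.03889 W


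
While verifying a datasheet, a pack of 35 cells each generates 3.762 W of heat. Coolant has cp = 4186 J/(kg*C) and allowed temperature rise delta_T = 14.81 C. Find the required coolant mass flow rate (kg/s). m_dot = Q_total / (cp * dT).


Q_total = 35 * 3.762 = 131.67 W
m_dot = Q_total / (cp * dT) = 131.67 / (4186 * 14.81) = 0.002124 kg/s

0.002124 kg/s
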